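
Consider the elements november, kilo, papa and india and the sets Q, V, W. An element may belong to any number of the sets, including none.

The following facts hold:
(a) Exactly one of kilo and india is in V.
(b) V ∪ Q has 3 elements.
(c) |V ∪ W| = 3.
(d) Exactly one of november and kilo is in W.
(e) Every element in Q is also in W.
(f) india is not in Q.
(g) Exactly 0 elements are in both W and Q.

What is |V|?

From (f): india ∉ Q.
Suppose november ∈ Q: no assignment then satisfies all the clues, so november ∉ Q.

3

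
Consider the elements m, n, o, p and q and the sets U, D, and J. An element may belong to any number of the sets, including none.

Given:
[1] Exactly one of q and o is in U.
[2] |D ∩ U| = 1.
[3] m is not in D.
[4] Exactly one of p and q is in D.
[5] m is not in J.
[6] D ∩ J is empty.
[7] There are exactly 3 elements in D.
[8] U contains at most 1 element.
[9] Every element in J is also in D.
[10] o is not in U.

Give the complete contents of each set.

U = {q}; D = {n, o, q}; J = {}

From (3): m ∉ D.
From (5): m ∉ J.
From (10): o ∉ U.
(1) (exactly one): q ∈ U.
(8): U already has 1, so the rest are out.
Suppose n ∉ D: no assignment then satisfies all the clues, so n ∈ D.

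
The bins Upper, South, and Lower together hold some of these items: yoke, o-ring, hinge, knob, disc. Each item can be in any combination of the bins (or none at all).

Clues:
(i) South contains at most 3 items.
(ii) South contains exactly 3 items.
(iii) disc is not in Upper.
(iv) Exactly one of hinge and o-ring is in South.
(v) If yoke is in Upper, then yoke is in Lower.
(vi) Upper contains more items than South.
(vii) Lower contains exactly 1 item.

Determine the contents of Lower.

Lower = {yoke}

From (iii): disc ∉ Upper.
Suppose yoke ∉ Lower: no assignment then satisfies all the clues, so yoke ∈ Lower.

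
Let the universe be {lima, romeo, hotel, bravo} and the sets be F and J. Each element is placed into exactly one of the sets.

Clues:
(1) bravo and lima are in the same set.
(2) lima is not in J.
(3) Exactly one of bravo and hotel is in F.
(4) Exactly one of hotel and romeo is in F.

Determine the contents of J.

J = {hotel}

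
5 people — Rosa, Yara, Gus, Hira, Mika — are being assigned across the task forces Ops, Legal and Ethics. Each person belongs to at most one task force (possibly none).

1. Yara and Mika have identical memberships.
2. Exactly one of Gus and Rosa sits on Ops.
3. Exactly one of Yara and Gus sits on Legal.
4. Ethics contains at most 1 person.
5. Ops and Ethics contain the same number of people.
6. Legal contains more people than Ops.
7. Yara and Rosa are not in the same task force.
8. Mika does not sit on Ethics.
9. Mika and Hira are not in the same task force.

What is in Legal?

Legal = {Mika, Yara}

From (8): Mika ∉ Ethics.
(1): Yara matches Mika: Yara ∉ Ethics.
Suppose Rosa ∈ Legal: no assignment then satisfies all the clues, so Rosa ∉ Legal.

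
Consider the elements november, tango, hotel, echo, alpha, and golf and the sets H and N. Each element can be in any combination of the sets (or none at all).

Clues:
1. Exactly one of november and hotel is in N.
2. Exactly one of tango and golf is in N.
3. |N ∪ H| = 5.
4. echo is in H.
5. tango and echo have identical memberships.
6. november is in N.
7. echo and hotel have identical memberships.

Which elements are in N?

N = {golf, november}

From (4): echo ∈ H.
From (6): november ∈ N.
(1) (exactly one): hotel ∉ N.
(5): tango matches echo: tango ∈ H.
(7): hotel matches echo: hotel ∈ H.
(7): echo matches hotel: echo ∉ N.
(5): tango matches echo: tango ∉ N.
(2) (exactly one): golf ∈ N.
Suppose alpha ∈ N: no assignment then satisfies all the clues, so alpha ∉ N.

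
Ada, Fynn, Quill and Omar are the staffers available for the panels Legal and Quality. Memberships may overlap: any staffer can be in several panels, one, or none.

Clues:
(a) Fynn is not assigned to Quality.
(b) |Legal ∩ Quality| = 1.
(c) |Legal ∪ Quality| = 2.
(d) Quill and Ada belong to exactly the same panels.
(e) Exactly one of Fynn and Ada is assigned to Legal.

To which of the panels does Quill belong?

Quill: none

From (a): Fynn ∉ Quality.
Suppose Quill ∈ Legal: no assignment then satisfies all the clues, so Quill ∉ Legal.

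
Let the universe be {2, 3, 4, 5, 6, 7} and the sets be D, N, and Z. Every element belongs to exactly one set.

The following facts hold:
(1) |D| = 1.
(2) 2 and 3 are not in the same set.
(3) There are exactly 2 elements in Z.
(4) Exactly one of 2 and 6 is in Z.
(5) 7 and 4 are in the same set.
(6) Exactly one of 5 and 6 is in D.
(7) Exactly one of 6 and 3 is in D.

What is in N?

N = {3, 4, 7}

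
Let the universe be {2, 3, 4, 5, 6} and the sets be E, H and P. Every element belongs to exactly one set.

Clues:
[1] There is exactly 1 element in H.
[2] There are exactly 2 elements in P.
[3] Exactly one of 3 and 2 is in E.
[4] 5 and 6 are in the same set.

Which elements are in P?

P = {5, 6}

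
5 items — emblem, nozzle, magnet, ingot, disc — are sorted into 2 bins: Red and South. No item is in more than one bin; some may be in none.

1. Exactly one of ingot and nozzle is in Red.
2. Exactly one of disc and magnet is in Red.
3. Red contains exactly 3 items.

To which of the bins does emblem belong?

emblem: Red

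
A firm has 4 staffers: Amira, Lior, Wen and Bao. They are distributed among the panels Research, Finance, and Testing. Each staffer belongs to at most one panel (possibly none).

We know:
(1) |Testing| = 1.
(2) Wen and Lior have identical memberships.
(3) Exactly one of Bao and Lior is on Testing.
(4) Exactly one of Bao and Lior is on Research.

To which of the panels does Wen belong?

Wen: Research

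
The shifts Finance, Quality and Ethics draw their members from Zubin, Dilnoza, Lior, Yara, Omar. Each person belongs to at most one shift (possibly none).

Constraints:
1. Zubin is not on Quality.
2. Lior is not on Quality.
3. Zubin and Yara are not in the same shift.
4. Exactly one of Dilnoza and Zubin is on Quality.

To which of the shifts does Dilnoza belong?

Dilnoza: Quality

From (1): Zubin ∉ Quality.
From (2): Lior ∉ Quality.
(4) (exactly one): Dilnoza ∈ Quality.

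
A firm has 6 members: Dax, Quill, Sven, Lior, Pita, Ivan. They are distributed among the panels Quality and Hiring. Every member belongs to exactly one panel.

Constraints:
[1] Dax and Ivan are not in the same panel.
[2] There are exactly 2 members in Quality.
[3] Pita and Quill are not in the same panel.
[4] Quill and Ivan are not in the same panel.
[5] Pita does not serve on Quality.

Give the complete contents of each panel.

Quality = {Dax, Quill}; Hiring = {Ivan, Lior, Pita, Sven}

From (5): Pita ∉ Quality.
Only one panel left: Pita ∈ Hiring.
(3): Quill ∉ Hiring.
Only one panel left: Quill ∈ Quality.
(4): Ivan ∉ Quality.
Only one panel left: Ivan ∈ Hiring.
(1): Dax ∉ Hiring.
Only one panel left: Dax ∈ Quality.
(2): Quality already has 2, so the rest are out.
Only one panel left: Sven ∈ Hiring.
Only one panel left: Lior ∈ Hiring.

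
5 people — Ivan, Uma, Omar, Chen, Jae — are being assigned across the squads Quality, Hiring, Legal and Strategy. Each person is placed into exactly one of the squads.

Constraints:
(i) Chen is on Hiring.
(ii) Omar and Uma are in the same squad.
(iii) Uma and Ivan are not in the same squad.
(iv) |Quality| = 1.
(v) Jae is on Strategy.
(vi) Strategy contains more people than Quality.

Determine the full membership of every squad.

Quality = {Ivan}; Hiring = {Chen}; Legal = {}; Strategy = {Jae, Omar, Uma}

From (i): Chen ∈ Hiring.
From (v): Jae ∈ Strategy.
Suppose Ivan ∉ Quality: no assignment then satisfies all the clues, so Ivan ∈ Quality.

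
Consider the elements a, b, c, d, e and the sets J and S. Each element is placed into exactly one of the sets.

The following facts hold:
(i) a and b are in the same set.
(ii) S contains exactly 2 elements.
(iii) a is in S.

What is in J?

J = {c, d, e}

From (iii): a ∈ S.
(i): b matches a: b ∉ J.
(i): b matches a: b ∈ S.
(ii): S already has 2, so the rest are out.
Only one set left: c ∈ J.
Only one set left: d ∈ J.
Only one set left: e ∈ J.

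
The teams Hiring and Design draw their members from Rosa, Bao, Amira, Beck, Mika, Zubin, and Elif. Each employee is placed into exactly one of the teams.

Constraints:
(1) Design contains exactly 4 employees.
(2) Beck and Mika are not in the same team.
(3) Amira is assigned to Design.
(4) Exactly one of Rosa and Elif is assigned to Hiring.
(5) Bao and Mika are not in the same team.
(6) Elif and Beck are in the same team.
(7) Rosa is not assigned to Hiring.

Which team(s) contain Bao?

From (3): Amira ∈ Design.
From (7): Rosa ∉ Hiring.
(4) (exactly one): Elif ∈ Hiring.
(6): Beck matches Elif: Beck ∈ Hiring.
Only one team left: Rosa ∈ Design.
(2): Mika ∉ Hiring.
Only one team left: Mika ∈ Design.
(5): Bao ∉ Design.
Only one team left: Bao ∈ Hiring.
(1): only 4 candidates remain for Design, so all are in.

Bao: Hiring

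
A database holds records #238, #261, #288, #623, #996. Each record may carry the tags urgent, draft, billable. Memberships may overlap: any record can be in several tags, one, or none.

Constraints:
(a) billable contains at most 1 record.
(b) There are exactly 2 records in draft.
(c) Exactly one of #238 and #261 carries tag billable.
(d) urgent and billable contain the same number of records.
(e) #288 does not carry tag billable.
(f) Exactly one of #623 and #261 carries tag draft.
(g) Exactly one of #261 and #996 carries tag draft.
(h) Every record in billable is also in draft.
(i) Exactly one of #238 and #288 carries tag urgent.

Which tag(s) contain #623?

#623: none

From (e): #288 ∉ billable.
Suppose #623 ∈ urgent: no assignment then satisfies all the clues, so #623 ∉ urgent.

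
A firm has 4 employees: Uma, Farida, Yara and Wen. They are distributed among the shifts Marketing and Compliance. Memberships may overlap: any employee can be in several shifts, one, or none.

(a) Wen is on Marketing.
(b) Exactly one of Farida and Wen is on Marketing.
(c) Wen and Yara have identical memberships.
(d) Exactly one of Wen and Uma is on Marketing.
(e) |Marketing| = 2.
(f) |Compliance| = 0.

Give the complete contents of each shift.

From (a): Wen ∈ Marketing.
(b) (exactly one): Farida ∉ Marketing.
(c): Yara matches Wen: Yara ∈ Marketing.
(d) (exactly one): Uma ∉ Marketing.
(f): Compliance already has 0, so the rest are out.

Marketing = {Wen, Yara}; Compliance = {}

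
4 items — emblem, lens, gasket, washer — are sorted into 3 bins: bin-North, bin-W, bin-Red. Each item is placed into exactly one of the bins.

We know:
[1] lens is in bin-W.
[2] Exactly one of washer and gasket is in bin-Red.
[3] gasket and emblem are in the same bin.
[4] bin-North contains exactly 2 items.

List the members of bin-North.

bin-North = {emblem, gasket}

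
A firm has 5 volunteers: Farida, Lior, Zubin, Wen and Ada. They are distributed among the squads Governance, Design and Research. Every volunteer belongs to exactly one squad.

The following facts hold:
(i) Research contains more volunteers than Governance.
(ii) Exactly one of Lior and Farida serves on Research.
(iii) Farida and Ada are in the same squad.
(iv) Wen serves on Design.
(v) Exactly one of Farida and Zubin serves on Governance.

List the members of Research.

Research = {Ada, Farida}

From (iv): Wen ∈ Design.
Suppose Farida ∉ Research: no assignment then satisfies all the clues, so Farida ∈ Research.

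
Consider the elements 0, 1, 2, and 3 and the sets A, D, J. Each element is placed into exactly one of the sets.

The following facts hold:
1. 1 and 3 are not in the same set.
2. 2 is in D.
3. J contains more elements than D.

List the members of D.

D = {2}

From (2): 2 ∈ D.
Suppose 0 ∈ D: no assignment then satisfies all the clues, so 0 ∉ D.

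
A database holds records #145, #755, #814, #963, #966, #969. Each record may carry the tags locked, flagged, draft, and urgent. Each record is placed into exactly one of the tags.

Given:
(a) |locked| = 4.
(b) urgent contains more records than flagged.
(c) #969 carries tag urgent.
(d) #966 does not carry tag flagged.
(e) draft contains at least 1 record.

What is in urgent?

urgent = {#969}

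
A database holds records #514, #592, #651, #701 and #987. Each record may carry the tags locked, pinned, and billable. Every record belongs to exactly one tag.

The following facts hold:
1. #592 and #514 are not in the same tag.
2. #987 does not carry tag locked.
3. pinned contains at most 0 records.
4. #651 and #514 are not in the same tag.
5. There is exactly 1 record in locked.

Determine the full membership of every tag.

locked = {#514}; pinned = {}; billable = {#592, #651, #701, #987}

From (2): #987 ∉ locked.
(3): pinned already has 0, so the rest are out.
Only one tag left: #987 ∈ billable.
Suppose #514 ∉ locked: no assignment then satisfies all the clues, so #514 ∈ locked.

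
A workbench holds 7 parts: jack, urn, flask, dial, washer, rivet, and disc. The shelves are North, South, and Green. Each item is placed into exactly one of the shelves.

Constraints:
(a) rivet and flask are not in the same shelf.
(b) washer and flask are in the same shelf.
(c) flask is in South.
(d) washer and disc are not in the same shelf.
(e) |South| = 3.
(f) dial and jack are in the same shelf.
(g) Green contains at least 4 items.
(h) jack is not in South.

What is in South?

South = {flask, urn, washer}

From (c): flask ∈ South.
From (h): jack ∉ South.
(a): rivet ∉ South.
(b): washer matches flask: washer ∉ North.
(b): washer matches flask: washer ∈ South.
(d): disc ∉ South.
(f): dial matches jack: dial ∉ South.
(e): only 3 candidates remain for South, so all are in.
(g): only 4 candidates remain for Green, so all are in.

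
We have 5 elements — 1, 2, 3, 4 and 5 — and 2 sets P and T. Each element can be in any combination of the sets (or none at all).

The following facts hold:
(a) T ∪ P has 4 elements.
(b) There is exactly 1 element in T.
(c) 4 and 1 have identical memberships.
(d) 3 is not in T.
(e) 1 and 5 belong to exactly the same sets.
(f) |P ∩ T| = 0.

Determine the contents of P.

P = {1, 4, 5}

From (d): 3 ∉ T.
Suppose 1 ∉ P: no assignment then satisfies all the clues, so 1 ∈ P.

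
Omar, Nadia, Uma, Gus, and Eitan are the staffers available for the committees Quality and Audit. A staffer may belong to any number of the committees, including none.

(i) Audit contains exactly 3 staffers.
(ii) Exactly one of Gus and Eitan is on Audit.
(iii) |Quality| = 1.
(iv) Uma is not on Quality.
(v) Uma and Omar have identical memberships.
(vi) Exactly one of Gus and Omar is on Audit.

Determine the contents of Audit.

Audit = {Eitan, Omar, Uma}

From (iv): Uma ∉ Quality.
(v): Omar matches Uma: Omar ∉ Quality.
Suppose Omar ∉ Audit: no assignment then satisfies all the clues, so Omar ∈ Audit.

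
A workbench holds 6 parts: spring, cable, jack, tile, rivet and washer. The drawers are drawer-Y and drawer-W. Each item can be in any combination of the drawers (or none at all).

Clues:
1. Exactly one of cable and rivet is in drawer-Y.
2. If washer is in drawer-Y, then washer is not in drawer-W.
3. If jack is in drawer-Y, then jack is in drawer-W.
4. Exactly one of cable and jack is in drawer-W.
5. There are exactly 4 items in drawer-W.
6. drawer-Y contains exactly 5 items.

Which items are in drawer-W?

drawer-W = {jack, rivet, spring, tile}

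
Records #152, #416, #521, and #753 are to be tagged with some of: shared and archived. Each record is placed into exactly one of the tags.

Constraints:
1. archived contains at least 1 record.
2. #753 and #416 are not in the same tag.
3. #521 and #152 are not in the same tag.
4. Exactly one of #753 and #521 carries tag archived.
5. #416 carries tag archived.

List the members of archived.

From (5): #416 ∈ archived.
(2): #753 ∉ archived.
(4) (exactly one): #521 ∈ archived.
Only one tag left: #753 ∈ shared.
(3): #152 ∉ archived.
Only one tag left: #152 ∈ shared.

archived = {#416, #521}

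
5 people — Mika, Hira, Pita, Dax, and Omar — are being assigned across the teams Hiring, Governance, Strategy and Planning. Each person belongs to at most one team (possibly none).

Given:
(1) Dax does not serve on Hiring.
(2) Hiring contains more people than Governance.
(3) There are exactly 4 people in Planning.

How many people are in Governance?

0

From (1): Dax ∉ Hiring.
Suppose Mika ∈ Governance: no assignment then satisfies all the clues, so Mika ∉ Governance.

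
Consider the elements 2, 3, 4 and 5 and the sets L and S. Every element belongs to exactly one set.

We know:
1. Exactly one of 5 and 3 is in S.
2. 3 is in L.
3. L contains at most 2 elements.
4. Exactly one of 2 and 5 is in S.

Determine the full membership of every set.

L = {2, 3}; S = {4, 5}

From (2): 3 ∈ L.
(1) (exactly one): 5 ∈ S.
(4) (exactly one): 2 ∉ S.
Only one set left: 2 ∈ L.
(3): L already has 2, so the rest are out.
Only one set left: 4 ∈ S.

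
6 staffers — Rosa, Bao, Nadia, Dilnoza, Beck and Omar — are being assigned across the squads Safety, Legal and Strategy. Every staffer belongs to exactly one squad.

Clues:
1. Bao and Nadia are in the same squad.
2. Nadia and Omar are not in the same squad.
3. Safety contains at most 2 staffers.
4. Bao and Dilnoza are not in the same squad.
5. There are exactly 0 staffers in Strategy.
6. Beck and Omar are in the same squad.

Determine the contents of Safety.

Safety = {Bao, Nadia}

(5): Strategy already has 0, so the rest are out.
Suppose Rosa ∈ Safety: no assignment then satisfies all the clues, so Rosa ∉ Safety.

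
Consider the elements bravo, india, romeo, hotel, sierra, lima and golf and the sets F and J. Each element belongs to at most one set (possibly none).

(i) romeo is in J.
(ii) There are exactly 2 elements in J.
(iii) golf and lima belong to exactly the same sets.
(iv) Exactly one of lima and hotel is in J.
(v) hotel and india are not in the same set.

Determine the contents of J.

J = {hotel, romeo}

From (i): romeo ∈ J.
Suppose bravo ∈ J: no assignment then satisfies all the clues, so bravo ∉ J.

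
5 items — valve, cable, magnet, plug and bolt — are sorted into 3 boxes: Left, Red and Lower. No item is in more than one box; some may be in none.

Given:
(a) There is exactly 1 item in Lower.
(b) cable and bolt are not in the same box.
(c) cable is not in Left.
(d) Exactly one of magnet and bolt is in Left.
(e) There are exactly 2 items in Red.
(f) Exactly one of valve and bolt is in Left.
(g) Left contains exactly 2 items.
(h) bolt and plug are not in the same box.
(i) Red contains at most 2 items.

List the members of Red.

Red = {cable, plug}

From (c): cable ∉ Left.
Suppose valve ∈ Red: no assignment then satisfies all the clues, so valve ∉ Red.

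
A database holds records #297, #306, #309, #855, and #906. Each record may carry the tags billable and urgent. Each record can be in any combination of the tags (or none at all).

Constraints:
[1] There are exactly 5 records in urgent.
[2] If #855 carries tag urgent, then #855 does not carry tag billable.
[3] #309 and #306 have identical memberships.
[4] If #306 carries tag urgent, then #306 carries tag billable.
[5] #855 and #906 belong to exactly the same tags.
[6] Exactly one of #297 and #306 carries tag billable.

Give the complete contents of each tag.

billable = {#306, #309}; urgent = {#297, #306, #309, #855, #906}

(1): only 5 candidates remain for urgent, so all are in.
(2): #855 ∉ billable.
(4): #306 ∈ billable.
(5): #906 matches #855: #906 ∉ billable.
(6) (exactly one): #297 ∉ billable.
(3): #309 matches #306: #309 ∈ billable.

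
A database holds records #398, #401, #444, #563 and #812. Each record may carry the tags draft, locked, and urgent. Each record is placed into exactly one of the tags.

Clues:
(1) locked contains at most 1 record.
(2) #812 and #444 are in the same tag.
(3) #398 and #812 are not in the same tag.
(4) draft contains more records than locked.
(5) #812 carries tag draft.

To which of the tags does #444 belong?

From (5): #812 ∈ draft.
(2): #444 matches #812: #444 ∈ draft.
(3): #398 ∉ draft.

#444: draft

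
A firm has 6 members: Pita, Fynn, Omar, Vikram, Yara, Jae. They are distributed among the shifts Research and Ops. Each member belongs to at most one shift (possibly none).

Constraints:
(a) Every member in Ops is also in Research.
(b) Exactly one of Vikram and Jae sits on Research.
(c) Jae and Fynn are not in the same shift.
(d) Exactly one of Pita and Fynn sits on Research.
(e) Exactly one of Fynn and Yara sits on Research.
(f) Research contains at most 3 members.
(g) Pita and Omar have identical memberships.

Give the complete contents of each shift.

Research = {Fynn, Vikram}; Ops = {}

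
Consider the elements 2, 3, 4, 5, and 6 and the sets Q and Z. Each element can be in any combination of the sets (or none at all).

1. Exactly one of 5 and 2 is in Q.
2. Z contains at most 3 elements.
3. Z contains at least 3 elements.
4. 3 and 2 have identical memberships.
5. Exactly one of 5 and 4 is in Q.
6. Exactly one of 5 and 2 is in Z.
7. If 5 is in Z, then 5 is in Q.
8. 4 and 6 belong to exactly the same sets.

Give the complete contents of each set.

Q = {5}; Z = {4, 5, 6}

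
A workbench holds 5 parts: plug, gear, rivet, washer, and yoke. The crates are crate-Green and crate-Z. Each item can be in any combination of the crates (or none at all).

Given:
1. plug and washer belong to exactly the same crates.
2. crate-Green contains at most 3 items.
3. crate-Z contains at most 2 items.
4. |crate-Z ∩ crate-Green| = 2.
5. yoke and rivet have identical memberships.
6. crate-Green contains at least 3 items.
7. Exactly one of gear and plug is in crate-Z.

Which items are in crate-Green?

crate-Green = {gear, plug, washer}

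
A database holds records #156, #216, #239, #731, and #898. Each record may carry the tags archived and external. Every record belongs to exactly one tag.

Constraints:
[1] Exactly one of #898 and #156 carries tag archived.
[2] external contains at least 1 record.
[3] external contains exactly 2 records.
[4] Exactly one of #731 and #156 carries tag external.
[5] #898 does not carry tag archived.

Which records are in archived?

From (5): #898 ∉ archived.
(1) (exactly one): #156 ∈ archived.
(4) (exactly one): #731 ∈ external.
Only one tag left: #898 ∈ external.
(3): external already has 2, so the rest are out.
Only one tag left: #216 ∈ archived.
Only one tag left: #239 ∈ archived.

archived = {#156, #216, #239}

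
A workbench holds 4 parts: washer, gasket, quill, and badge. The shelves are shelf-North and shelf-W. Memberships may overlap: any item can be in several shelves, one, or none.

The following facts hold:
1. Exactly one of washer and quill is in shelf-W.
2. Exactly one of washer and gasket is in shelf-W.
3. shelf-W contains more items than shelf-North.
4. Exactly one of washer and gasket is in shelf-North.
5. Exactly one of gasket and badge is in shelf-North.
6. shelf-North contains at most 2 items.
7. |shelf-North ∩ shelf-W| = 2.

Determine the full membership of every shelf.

shelf-North = {gasket, quill}; shelf-W = {badge, gasket, quill}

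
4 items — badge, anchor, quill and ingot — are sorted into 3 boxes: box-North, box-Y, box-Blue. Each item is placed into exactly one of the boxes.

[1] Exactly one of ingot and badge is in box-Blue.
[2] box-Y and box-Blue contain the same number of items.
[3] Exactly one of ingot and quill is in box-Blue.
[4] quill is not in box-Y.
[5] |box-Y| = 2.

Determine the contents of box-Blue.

box-Blue = {badge, quill}

From (4): quill ∉ box-Y.
Suppose badge ∉ box-Blue: no assignment then satisfies all the clues, so badge ∈ box-Blue.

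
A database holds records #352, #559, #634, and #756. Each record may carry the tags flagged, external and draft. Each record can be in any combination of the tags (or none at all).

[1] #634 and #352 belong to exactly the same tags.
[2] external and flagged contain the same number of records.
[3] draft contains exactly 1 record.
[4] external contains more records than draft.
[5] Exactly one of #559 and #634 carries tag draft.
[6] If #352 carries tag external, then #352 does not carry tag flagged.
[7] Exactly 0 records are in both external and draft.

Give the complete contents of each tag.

flagged = {#559, #756}; external = {#352, #634}; draft = {#559}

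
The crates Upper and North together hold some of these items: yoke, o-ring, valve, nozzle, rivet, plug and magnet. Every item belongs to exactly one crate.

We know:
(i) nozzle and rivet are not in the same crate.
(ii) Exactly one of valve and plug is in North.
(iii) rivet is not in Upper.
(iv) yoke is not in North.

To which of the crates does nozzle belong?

nozzle: Upper

From (iii): rivet ∉ Upper.
From (iv): yoke ∉ North.
Only one crate left: yoke ∈ Upper.
Only one crate left: rivet ∈ North.
(i): nozzle ∉ North.
Only one crate left: nozzle ∈ Upper.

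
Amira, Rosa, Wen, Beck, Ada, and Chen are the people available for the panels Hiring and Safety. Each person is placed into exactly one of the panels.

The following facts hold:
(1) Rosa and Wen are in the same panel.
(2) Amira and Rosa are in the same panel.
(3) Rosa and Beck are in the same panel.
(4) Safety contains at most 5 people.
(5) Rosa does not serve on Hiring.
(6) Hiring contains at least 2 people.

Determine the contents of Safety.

From (5): Rosa ∉ Hiring.
(1): Wen matches Rosa: Wen ∉ Hiring.
(2): Amira matches Rosa: Amira ∉ Hiring.
(3): Beck matches Rosa: Beck ∉ Hiring.
(6): only 2 candidates remain for Hiring, so all are in.
Only one panel left: Amira ∈ Safety.
Only one panel left: Rosa ∈ Safety.
Only one panel left: Wen ∈ Safety.
Only one panel left: Beck ∈ Safety.

Safety = {Amira, Beck, Rosa, Wen}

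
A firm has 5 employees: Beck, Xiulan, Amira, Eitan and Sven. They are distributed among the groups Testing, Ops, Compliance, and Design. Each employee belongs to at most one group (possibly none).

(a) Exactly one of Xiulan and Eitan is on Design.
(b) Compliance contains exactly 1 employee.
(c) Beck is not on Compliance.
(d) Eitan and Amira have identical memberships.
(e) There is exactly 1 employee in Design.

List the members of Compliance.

Compliance = {Sven}

From (c): Beck ∉ Compliance.
Suppose Xiulan ∈ Compliance: no assignment then satisfies all the clues, so Xiulan ∉ Compliance.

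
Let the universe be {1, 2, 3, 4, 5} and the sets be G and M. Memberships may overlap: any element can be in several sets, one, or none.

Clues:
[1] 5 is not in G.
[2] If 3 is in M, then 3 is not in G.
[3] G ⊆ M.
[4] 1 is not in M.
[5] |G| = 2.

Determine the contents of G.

G = {2, 4}

From (1): 5 ∉ G.
From (4): 1 ∉ M.
(3) contrapositive: 1 ∉ G.
Suppose 2 ∉ G: no assignment then satisfies all the clues, so 2 ∈ G.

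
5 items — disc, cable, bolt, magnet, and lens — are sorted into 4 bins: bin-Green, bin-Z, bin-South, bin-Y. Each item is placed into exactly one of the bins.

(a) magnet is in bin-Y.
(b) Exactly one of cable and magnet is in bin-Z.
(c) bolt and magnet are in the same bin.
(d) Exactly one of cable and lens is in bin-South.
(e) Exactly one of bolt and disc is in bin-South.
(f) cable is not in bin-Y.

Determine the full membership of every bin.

bin-Green = {}; bin-Z = {cable}; bin-South = {disc, lens}; bin-Y = {bolt, magnet}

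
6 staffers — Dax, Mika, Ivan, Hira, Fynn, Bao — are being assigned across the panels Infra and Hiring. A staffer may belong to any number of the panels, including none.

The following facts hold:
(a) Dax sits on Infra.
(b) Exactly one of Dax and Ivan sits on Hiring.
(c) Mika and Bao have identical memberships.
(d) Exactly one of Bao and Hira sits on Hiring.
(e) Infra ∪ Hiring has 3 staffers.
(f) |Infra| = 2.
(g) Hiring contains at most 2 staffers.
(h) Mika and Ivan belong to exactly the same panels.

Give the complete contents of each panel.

Infra = {Dax, Fynn}; Hiring = {Dax, Hira}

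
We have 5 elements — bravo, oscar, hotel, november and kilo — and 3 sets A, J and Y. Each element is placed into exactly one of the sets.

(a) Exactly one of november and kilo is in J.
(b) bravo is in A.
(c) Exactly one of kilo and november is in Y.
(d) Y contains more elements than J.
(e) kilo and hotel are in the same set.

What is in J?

J = {november}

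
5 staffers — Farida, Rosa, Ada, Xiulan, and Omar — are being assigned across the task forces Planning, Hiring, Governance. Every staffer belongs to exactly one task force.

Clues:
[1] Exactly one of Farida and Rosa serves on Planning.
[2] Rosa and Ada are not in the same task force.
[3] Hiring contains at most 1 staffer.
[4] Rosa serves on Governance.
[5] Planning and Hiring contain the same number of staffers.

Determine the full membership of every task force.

Planning = {Farida}; Hiring = {Ada}; Governance = {Omar, Rosa, Xiulan}

From (4): Rosa ∈ Governance.
(1) (exactly one): Farida ∈ Planning.
(2): Ada ∉ Governance.
Suppose Ada ∈ Planning: no assignment then satisfies all the clues, so Ada ∉ Planning.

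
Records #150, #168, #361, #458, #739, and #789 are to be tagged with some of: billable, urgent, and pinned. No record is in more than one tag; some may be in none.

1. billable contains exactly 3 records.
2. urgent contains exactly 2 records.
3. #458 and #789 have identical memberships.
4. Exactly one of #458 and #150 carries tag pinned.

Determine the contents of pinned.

pinned = {#150}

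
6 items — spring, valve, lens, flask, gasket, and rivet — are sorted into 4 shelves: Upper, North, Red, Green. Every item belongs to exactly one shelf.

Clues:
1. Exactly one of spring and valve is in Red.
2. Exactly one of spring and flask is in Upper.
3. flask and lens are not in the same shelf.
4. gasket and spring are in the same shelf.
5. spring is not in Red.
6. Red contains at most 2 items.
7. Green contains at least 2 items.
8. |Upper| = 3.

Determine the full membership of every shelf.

Upper = {gasket, lens, spring}; North = {}; Red = {valve}; Green = {flask, rivet}

From (5): spring ∉ Red.
(1) (exactly one): valve ∈ Red.
(4): gasket matches spring: gasket ∉ Red.
Suppose spring ∉ Upper: no assignment then satisfies all the clues, so spring ∈ Upper.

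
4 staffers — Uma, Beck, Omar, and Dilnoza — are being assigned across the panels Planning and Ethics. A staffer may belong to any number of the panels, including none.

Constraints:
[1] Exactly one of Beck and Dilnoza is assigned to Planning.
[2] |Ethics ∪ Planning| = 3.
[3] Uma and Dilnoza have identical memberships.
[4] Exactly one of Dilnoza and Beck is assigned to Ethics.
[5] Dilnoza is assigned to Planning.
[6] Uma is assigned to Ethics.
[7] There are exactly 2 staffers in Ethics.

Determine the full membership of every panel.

Planning = {Dilnoza, Omar, Uma}; Ethics = {Dilnoza, Uma}

From (5): Dilnoza ∈ Planning.
From (6): Uma ∈ Ethics.
(1) (exactly one): Beck ∉ Planning.
(3): Uma matches Dilnoza: Uma ∈ Planning.
(3): Dilnoza matches Uma: Dilnoza ∈ Ethics.
(4) (exactly one): Beck ∉ Ethics.
(7): Ethics already has 2, so the rest are out.
Suppose Omar ∉ Planning: no assignment then satisfies all the clues, so Omar ∈ Planning.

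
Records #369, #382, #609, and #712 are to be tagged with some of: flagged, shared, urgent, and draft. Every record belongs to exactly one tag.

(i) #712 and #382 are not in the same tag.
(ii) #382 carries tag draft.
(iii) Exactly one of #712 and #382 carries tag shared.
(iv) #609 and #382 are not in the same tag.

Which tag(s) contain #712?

#712: shared

From (ii): #382 ∈ draft.
(i): #712 ∉ draft.
(iii) (exactly one): #712 ∈ shared.
(iv): #609 ∉ draft.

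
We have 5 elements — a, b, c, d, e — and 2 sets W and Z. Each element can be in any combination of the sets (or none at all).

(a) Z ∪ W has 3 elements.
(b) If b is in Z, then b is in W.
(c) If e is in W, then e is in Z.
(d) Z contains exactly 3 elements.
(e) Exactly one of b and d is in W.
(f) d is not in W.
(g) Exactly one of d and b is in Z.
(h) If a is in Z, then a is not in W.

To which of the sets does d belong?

From (f): d ∉ W.
(e) (exactly one): b ∈ W.
Suppose d ∈ Z: no assignment then satisfies all the clues, so d ∉ Z.

d: none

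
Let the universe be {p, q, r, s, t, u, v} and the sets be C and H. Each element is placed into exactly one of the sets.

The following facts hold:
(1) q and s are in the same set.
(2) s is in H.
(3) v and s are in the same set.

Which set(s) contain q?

q: H

From (2): s ∈ H.
(1): q matches s: q ∉ C.
(1): q matches s: q ∈ H.
(3): v matches s: v ∉ C.
(3): v matches s: v ∈ H.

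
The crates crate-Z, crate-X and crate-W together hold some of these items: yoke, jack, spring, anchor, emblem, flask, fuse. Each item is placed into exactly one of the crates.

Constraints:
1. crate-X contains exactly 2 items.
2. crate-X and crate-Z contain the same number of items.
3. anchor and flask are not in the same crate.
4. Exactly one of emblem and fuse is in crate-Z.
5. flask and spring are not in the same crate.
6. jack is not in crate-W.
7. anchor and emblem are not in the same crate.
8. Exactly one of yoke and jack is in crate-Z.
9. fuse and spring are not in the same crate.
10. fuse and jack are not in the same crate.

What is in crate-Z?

crate-Z = {emblem, jack}

From (6): jack ∉ crate-W.
Suppose yoke ∈ crate-Z: no assignment then satisfies all the clues, so yoke ∉ crate-Z.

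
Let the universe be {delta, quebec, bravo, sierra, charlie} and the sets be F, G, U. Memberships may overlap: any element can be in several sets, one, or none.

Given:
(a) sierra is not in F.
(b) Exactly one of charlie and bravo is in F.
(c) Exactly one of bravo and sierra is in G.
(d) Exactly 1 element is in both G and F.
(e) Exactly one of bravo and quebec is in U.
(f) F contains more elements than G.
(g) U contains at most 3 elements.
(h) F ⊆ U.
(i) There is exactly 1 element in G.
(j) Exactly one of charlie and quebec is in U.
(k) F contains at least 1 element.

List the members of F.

F = {bravo, delta}

From (a): sierra ∉ F.
Suppose delta ∉ F: no assignment then satisfies all the clues, so delta ∈ F.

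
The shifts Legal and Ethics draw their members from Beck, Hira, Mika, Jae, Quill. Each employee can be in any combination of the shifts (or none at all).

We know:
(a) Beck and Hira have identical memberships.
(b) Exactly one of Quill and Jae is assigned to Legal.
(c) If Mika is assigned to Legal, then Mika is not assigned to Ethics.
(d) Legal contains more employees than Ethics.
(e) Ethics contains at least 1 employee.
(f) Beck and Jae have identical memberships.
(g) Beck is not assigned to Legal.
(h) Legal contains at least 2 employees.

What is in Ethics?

Ethics = {Quill}

From (g): Beck ∉ Legal.
(a): Hira matches Beck: Hira ∉ Legal.
(f): Jae matches Beck: Jae ∉ Legal.
(h): only 2 candidates remain for Legal, so all are in.
(c): Mika ∉ Ethics.
Suppose Beck ∈ Ethics: no assignment then satisfies all the clues, so Beck ∉ Ethics.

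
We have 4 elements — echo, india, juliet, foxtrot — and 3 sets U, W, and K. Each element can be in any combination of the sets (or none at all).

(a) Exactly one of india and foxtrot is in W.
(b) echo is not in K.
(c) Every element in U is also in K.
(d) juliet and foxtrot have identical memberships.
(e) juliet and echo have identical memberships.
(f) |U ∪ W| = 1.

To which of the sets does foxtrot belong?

foxtrot: none

From (b): echo ∉ K.
(c) contrapositive: echo ∉ U.
(e): juliet matches echo: juliet ∉ U.
(e): juliet matches echo: juliet ∉ K.
(d): foxtrot matches juliet: foxtrot ∉ U.
(d): foxtrot matches juliet: foxtrot ∉ K.
Suppose foxtrot ∈ W: no assignment then satisfies all the clues, so foxtrot ∉ W.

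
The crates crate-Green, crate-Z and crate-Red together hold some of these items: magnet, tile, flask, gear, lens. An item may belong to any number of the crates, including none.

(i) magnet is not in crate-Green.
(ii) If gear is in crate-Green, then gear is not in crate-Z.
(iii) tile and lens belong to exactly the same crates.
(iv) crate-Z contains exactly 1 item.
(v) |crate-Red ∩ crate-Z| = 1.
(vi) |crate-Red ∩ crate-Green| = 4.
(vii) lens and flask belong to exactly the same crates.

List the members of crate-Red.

crate-Red = {flask, gear, lens, magnet, tile}

From (i): magnet ∉ crate-Green.
Suppose magnet ∉ crate-Red: no assignment then satisfies all the clues, so magnet ∈ crate-Red.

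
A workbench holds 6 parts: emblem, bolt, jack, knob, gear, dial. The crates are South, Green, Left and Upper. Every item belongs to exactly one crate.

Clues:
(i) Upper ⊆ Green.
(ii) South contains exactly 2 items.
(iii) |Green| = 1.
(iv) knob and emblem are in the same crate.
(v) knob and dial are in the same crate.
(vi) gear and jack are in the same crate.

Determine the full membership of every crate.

South = {gear, jack}; Green = {bolt}; Left = {dial, emblem, knob}; Upper = {}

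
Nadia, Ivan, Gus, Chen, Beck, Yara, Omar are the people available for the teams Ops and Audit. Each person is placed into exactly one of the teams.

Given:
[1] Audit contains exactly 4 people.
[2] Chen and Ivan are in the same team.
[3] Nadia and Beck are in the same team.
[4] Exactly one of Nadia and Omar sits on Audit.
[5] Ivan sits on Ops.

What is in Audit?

Audit = {Beck, Gus, Nadia, Yara}

From (5): Ivan ∈ Ops.
(2): Chen matches Ivan: Chen ∈ Ops.
Suppose Nadia ∉ Audit: no assignment then satisfies all the clues, so Nadia ∈ Audit.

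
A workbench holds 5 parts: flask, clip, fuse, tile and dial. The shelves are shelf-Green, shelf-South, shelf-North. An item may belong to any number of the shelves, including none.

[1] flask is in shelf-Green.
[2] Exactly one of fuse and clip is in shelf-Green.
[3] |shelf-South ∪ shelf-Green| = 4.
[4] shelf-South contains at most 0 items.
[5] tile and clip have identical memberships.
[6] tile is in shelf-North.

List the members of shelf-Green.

shelf-Green = {clip, dial, flask, tile}

From (1): flask ∈ shelf-Green.
From (6): tile ∈ shelf-North.
(4): shelf-South already has 0, so the rest are out.
(5): clip matches tile: clip ∈ shelf-North.
Suppose clip ∉ shelf-Green: no assignment then satisfies all the clues, so clip ∈ shelf-Green.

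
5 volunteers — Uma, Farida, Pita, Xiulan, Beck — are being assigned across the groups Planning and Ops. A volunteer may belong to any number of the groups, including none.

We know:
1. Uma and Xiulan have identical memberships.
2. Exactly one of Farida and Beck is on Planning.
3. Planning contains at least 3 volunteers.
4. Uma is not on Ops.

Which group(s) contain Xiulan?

Xiulan: Planning

From (4): Uma ∉ Ops.
(1): Xiulan matches Uma: Xiulan ∉ Ops.
Suppose Xiulan ∉ Planning: no assignment then satisfies all the clues, so Xiulan ∈ Planning.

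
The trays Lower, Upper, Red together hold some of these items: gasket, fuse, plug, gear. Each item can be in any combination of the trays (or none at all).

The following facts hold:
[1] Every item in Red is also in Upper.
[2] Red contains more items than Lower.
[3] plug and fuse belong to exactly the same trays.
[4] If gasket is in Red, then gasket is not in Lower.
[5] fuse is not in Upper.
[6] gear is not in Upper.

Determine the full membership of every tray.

From (5): fuse ∉ Upper.
From (6): gear ∉ Upper.
(1) contrapositive: fuse ∉ Red.
(1) contrapositive: gear ∉ Red.
(3): plug matches fuse: plug ∉ Upper.
(3): plug matches fuse: plug ∉ Red.
Suppose gasket ∈ Lower: no assignment then satisfies all the clues, so gasket ∉ Lower.

Lower = {}; Upper = {gasket}; Red = {gasket}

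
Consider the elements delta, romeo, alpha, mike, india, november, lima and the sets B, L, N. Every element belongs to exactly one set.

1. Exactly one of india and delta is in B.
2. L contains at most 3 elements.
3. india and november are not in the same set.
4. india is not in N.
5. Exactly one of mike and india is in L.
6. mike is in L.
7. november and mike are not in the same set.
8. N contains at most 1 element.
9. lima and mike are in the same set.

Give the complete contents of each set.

From (4): india ∉ N.
From (6): mike ∈ L.
(5) (exactly one): india ∉ L.
(7): november ∉ L.
(9): lima matches mike: lima ∉ B.
(9): lima matches mike: lima ∈ L.
Only one set left: india ∈ B.
(1) (exactly one): delta ∉ B.
(3): november ∉ B.
Only one set left: november ∈ N.
(8): N already has 1, so the rest are out.
Only one set left: alpha ∈ B.

B = {alpha, india, romeo}; L = {delta, lima, mike}; N = {november}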